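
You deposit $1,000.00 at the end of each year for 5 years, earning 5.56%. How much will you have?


Formula: FV = PMT * ((1+r)^n - 1) / r
Growth factor: (1 + 0.0556)^5 = 1.310681
Numerator: 1.310681 - 1 = 0.310681
FV = $1,000.00 * 0.310681 / 0.0556 = $5,587.78

$5,587.78


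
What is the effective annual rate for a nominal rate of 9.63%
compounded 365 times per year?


Formula: EAR = (1 + r/m)^m - 1
Period rate: r/m = 0.0963 / 365 = 0.000264
Compounding: (1 + 0.000264)^365 = 1.101075
EAR = 1.101075 - 1 = 0.101075

0.101075


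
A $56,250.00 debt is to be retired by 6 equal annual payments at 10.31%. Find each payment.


Formula: PMT = PV * r / (1 - (1+r)^(-n))
Denominator: 1 - (1 + 0.1031)^(-6) = 0.444977
Numerator: $56,250.00 * 0.1031 = 5799.375
PMT = 5799.375 / 0.444977 = $13,032.97

$13,032.97


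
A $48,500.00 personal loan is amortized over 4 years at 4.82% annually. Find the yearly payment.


Formula: PMT = PV * r / (1 - (1+r)^(-n))
Denominator: 1 - (1 + 0.0482)^(-4) = 0.171632
Numerator: $48,500.00 * 0.0482 = 2337.7
PMT = 2337.7 / 0.171632 = $13,620.43

$13,620.43


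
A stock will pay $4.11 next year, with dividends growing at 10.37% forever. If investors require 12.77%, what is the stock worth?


Formula: P = D1 / (r - g)
Spread: r - g = 0.1277 - 0.1037 = 0.024
Substituting: P = $4.11 / 0.024
P = $171.25

$171.25


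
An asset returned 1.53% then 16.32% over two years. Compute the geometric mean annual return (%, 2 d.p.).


Formula: Geometric mean = ((1+r1)*(1+r2))^(1/2) - 1
Product: (1 + 0.0153) * (1 + 0.1632) = 1.0153 * 1.1632 = 1.180997
Square root: 1.180997^0.5 = 1.086737
Geometric mean = 1.086737 - 1 = 0.086737
As percentage: 8.67%

8.67%


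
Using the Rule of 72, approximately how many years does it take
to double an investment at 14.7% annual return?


Formula: Years ≈ 72 / r
Substituting: Years ≈ 72 / 14.7
Years ≈ 4.9

4.9 years


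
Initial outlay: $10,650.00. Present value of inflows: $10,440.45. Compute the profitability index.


Formula: PI = PV(cash flows) / initial investment
Substituting: PI = $10,440.45 / $10,650.00
PI = 0.9803

0.9803


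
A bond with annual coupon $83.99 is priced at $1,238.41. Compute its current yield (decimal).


Formula: Current yield = annual coupon / price
Substituting: CY = $83.99 / $1,238.41
CY = 0.067821

0.067821


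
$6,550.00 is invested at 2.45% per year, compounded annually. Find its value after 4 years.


Formula: FV = P * (1 + r)^n
Substituting: FV = $6,550.00 * (1 + 0.0245)^4
Growth factor: (1.0245)^4 = 1.101661
FV = $6,550.00 * 1.101661 = $7,215.88

$7,215.88


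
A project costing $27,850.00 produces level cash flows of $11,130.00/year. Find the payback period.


Formula: Payback = investment / annual cash flow
Substituting: Payback = $27,850.00 / $11,130.00
Payback = 2.5022 years

2.5022 years


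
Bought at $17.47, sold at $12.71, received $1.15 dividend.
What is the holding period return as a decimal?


Formula: HPR = (P1 - P0 + D) / P0
Gain: $12.71 - $17.47 + $1.15 = -$3.61
HPR = -$3.61 / $17.47 = -0.2066

-0.2066


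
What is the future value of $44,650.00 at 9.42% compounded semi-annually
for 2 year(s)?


Formula: FV = P * (1 + r/m)^(m*t)
Period rate: r/m = 0.0942 / 2 = 0.0471
Total periods: m*t = 2 * 2 = 4
Growth factor: (1 + 0.0471)^4 = 1.202133
FV = $44,650.00 * 1.202133 = $53,675.25

$53,675.25


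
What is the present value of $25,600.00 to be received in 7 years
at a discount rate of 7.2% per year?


Formula: PV = FV / (1 + r)^n
Substituting: PV = $25,600.00 / (1 + 0.072)^7
Discount factor: (1.072)^7 = 1.62691
PV = $25,600.00 / 1.62691 = $15,735.35

$15,735.35


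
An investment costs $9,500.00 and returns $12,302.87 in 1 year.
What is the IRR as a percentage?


Formula: IRR = C1/C0 - 1
Substituting: IRR = $12,302.87 / $9,500.00 - 1
Ratio: 1.295039 - 1 = 0.295039
IRR = 29.5039%

29.5039%


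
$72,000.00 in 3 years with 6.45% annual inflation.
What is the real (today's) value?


Formula: Real value = nominal / (1 + inflation)^years
Price level: (1 + 0.0645)^3 = 1.206249
Real value = $72,000.00 / 1.206249 = $59,689.16

$59,689.16


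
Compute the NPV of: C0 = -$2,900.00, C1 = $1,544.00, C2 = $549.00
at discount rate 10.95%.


Formula: NPV = C0 + C1/(1+r) + C2/(1+r)^2
Discount C1: $1,544.00 / (1 + 0.1095) = $1,391.62
Discount C2: $549.00 / (1 + 0.1095)^2 = $445.98
NPV = -$2,900.00 + $1,391.62 + $445.98 = -$1,062.40

-$1,062.40


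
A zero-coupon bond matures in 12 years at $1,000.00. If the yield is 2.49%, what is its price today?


Formula: Price = FV / (1 + r)^n
Substituting: Price = $1,000.00 / (1 + 0.0249)^12
Discount factor: (1.0249)^12 = 1.343315
Price = $1,000.00 / 1.343315 = $744.43

$744.43


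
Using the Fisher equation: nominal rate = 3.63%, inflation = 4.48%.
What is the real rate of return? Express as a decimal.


Formula: (1 + r_real) = (1 + r_nom) / (1 + inflation)
Substituting: (1 + r_real) = 1.0363 / 1.0448
(1 + r_real) = 0.991864
r_real = 0.991864 - 1 = -0.008136

-0.008136


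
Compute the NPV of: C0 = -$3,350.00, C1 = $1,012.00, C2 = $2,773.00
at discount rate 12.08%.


Formula: NPV = C0 + C1/(1+r) + C2/(1+r)^2
Discount C1: $1,012.00 / (1 + 0.1208) = $902.93
Discount C2: $2,773.00 / (1 + 0.1208)^2 = $2,207.46
NPV = -$3,350.00 + $902.93 + $2,207.46 = -$239.61

-$239.61


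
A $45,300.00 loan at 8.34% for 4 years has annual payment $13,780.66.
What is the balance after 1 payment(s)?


Formula: Balance = PV*(1+r)^k - PMT*((1+r)^k - 1)/r
Growth: (1 + 0.0834)^1 = 1.0834
Accumulated factor: ((1+r)^k - 1)/r = 1.0
Balance = $45,300.00 * 1.0834 - $13,780.66 * 1.0
Balance = $35,297.36

$35,297.36


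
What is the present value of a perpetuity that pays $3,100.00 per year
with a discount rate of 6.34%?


Formula: PV = C / r
Substituting: PV = $3,100.00 / 0.0634
PV = $48,895.90

$48,895.90


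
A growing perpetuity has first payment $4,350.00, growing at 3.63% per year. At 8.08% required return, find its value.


Formula: PV = C / (r - g)
Spread: r - g = 0.0808 - 0.0363 = 0.0445
Substituting: PV = $4,350.00 / 0.0445
PV = $97,752.81

$97,752.81


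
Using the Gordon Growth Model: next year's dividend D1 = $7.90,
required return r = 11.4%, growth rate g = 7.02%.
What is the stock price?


Formula: P = D1 / (r - g)
Spread: r - g = 0.114 - 0.0702 = 0.0438
Substituting: P = $7.90 / 0.0438
P = $180.37

$180.37


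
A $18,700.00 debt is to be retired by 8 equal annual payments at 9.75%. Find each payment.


Formula: PMT = PV * r / (1 - (1+r)^(-n))
Denominator: 1 - (1 + 0.0975)^(-8) = 0.524923
Numerator: $18,700.00 * 0.0975 = 1823.25
PMT = 1823.25 / 0.524923 = $3,473.36

$3,473.36


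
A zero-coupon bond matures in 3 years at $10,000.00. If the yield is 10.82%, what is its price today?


Formula: Price = FV / (1 + r)^n
Substituting: Price = $10,000.00 / (1 + 0.1082)^3
Discount factor: (1.1082)^3 = 1.360988
Price = $10,000.00 / 1.360988 = $7,347.60

$7,347.60


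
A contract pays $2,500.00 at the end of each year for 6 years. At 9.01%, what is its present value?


Formula: PV = PMT * (1 - (1+r)^(-n)) / r
Discount factor: (1 + 0.0901)^(-6) = 0.595939
Bracket: 1 - 0.595939 = 0.404061
PV = $2,500.00 * 0.404061 / 0.0901 = $11,211.45

$11,211.45


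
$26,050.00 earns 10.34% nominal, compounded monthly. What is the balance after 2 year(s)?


Formula: FV = P * (1 + r/m)^(m*t)
Period rate: r/m = 0.1034 / 12 = 0.008617
Total periods: m*t = 12 * 2 = 24
Growth factor: (1 + 0.008617)^24 = 1.228648
FV = $26,050.00 * 1.228648 = $32,006.27

$32,006.27


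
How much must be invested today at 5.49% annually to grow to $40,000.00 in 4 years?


Formula: PV = FV / (1 + r)^n
Substituting: PV = $40,000.00 / (1 + 0.0549)^4
Discount factor: (1.0549)^4 = 1.238355
PV = $40,000.00 / 1.238355 = $32,300.91

$32,300.91


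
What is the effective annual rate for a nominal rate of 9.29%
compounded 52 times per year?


Formula: EAR = (1 + r/m)^m - 1
Period rate: r/m = 0.0929 / 52 = 0.001787
Compounding: (1 + 0.001787)^52 = 1.097261
EAR = 1.097261 - 1 = 0.097261

0.097261


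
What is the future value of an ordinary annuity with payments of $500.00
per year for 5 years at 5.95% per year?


Formula: FV = PMT * ((1+r)^n - 1) / r
Growth factor: (1 + 0.0595)^5 = 1.335072
Numerator: 1.335072 - 1 = 0.335072
FV = $500.00 * 0.335072 / 0.0595 = $2,815.73

$2,815.73


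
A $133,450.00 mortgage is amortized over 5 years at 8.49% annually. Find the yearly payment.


Formula: PMT = PV * r / (1 - (1+r)^(-n))
Denominator: 1 - (1 + 0.0849)^(-5) = 0.334648
Numerator: $133,450.00 * 0.0849 = 11329.905
PMT = 11329.905 / 0.334648 = $33,856.18

$33,856.18


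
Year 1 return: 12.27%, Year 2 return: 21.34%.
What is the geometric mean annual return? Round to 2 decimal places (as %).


Formula: Geometric mean = ((1+r1)*(1+r2))^(1/2) - 1
Product: (1 + 0.1227) * (1 + 0.2134) = 1.1227 * 1.2134 = 1.362284
Square root: 1.362284^0.5 = 1.167169
Geometric mean = 1.167169 - 1 = 0.167169
As percentage: 16.72%

16.72%


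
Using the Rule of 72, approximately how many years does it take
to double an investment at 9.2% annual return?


Formula: Years ≈ 72 / r
Substituting: Years ≈ 72 / 9.2
Years ≈ 7.8

7.8 years


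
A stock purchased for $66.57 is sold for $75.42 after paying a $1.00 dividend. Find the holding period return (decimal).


Formula: HPR = (P1 - P0 + D) / P0
Gain: $75.42 - $66.57 + $1.00 = $9.85
HPR = $9.85 / $66.57 = 0.148

0.148


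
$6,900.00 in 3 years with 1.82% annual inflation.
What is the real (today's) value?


Formula: Real value = nominal / (1 + inflation)^years
Price level: (1 + 0.0182)^3 = 1.0556
Real value = $6,900.00 / 1.0556 = $6,536.57

$6,536.57


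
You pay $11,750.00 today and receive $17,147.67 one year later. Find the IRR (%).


Formula: IRR = C1/C0 - 1
Substituting: IRR = $17,147.67 / $11,750.00 - 1
Ratio: 1.459376 - 1 = 0.459376
IRR = 45.9376%

45.9376%


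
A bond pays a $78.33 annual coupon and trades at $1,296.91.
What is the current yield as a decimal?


Formula: Current yield = annual coupon / price
Substituting: CY = $78.33 / $1,296.91
CY = 0.060397

0.060397


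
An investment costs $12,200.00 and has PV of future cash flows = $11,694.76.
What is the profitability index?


Formula: PI = PV(cash flows) / initial investment
Substituting: PI = $11,694.76 / $12,200.00
PI = 0.9586

0.9586


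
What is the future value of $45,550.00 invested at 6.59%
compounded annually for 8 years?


Formula: FV = P * (1 + r)^n
Substituting: FV = $45,550.00 * (1 + 0.0659)^8
Growth factor: (1.0659)^8 = 1.666218
FV = $45,550.00 * 1.666218 = $75,896.21

$75,896.21


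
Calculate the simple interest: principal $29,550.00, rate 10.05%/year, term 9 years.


Formula: I = P * r * t
Substituting: I = $29,550.00 * 0.1005 * 9
Step: I = $29,550.00 * 0.9045
I = $26,727.98

$26,727.98


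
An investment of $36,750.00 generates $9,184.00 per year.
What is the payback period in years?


Formula: Payback = investment / annual cash flow
Substituting: Payback = $36,750.00 / $9,184.00
Payback = 4.0015 years

4.0015 years


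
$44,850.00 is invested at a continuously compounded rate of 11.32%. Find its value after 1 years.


Formula: FV = P * e^(r*t)
Exponent: r*t = 0.1132 * 1 = 0.1132
e^(0.1132) = 1.119856
FV = $44,850.00 * 1.119856 = $50,225.54

$50,225.54


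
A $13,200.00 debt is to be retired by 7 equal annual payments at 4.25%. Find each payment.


Formula: PMT = PV * r / (1 - (1+r)^(-n))
Denominator: 1 - (1 + 0.0425)^(-7) = 0.252747
Numerator: $13,200.00 * 0.0425 = 561.0
PMT = 561.0 / 0.252747 = $2,219.61

$2,219.61


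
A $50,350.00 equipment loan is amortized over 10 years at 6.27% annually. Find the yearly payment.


Formula: PMT = PV * r / (1 - (1+r)^(-n))
Denominator: 1 - (1 + 0.0627)^(-10) = 0.455631
Numerator: $50,350.00 * 0.0627 = 3156.945
PMT = 3156.945 / 0.455631 = $6,928.73

$6,928.73


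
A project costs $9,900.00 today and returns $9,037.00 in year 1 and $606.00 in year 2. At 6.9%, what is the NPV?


Formula: NPV = C0 + C1/(1+r) + C2/(1+r)^2
Discount C1: $9,037.00 / (1 + 0.069) = $8,453.70
Discount C2: $606.00 / (1 + 0.069)^2 = $530.29
NPV = -$9,900.00 + $8,453.70 + $530.29 = -$916.01

-$916.01


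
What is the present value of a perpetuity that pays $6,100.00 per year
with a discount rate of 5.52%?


Formula: PV = C / r
Substituting: PV = $6,100.00 / 0.0552
PV = $110,507.25

$110,507.25


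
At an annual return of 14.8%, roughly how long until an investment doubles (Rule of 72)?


Formula: Years ≈ 72 / r
Substituting: Years ≈ 72 / 14.8
Years ≈ 4.9

4.9 years


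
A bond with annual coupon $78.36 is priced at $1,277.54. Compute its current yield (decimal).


Formula: Current yield = annual coupon / price
Substituting: CY = $78.36 / $1,277.54
CY = 0.061337

0.061337


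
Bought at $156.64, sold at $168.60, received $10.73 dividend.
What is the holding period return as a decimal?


Formula: HPR = (P1 - P0 + D) / P0
Gain: $168.60 - $156.64 + $10.73 = $22.69
HPR = $22.69 / $156.64 = 0.1449

0.1449


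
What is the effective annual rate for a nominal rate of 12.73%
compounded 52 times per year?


Formula: EAR = (1 + r/m)^m - 1
Period rate: r/m = 0.1273 / 52 = 0.002448
Compounding: (1 + 0.002448)^52 = 1.135581
EAR = 1.135581 - 1 = 0.135581

0.135581


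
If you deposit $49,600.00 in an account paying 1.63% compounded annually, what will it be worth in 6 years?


Formula: FV = P * (1 + r)^n
Substituting: FV = $49,600.00 * (1 + 0.0163)^6
Growth factor: (1.0163)^6 = 1.101873
FV = $49,600.00 * 1.101873 = $54,652.90

$54,652.90


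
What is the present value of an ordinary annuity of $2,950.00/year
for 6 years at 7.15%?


Formula: PV = PMT * (1 - (1+r)^(-n)) / r
Discount factor: (1 + 0.0715)^(-6) = 0.660765
Bracket: 1 - 0.660765 = 0.339235
PV = $2,950.00 * 0.339235 / 0.0715 = $13,996.41

$13,996.41


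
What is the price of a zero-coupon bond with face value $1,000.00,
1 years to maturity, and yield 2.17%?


Formula: Price = FV / (1 + r)^n
Substituting: Price = $1,000.00 / (1 + 0.0217)^1
Discount factor: (1.0217)^1 = 1.0217
Price = $1,000.00 / 1.0217 = $978.76

$978.76


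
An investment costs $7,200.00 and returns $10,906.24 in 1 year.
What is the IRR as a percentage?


Formula: IRR = C1/C0 - 1
Substituting: IRR = $10,906.24 / $7,200.00 - 1
Ratio: 1.514756 - 1 = 0.514756
IRR = 51.4756%

51.4756%


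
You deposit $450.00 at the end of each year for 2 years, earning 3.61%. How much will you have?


Formula: FV = PMT * ((1+r)^n - 1) / r
Growth factor: (1 + 0.0361)^2 = 1.073503
Numerator: 1.073503 - 1 = 0.073503
FV = $450.00 * 0.073503 / 0.0361 = $916.25

$916.25


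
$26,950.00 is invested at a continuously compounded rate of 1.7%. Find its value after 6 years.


Formula: FV = P * e^(r*t)
Exponent: r*t = 0.017 * 6 = 0.102
e^(0.102) = 1.107383
FV = $26,950.00 * 1.107383 = $29,843.98

$29,843.98


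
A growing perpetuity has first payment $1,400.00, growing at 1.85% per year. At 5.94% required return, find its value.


Formula: PV = C / (r - g)
Spread: r - g = 0.0594 - 0.0185 = 0.0409
Substituting: PV = $1,400.00 / 0.0409
PV = $34,229.83

$34,229.83


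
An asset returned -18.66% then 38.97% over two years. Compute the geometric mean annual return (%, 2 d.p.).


Formula: Geometric mean = ((1+r1)*(1+r2))^(1/2) - 1
Product: (1 + -0.1866) * (1 + 0.3897) = 0.8134 * 1.3897 = 1.130382
Square root: 1.130382^0.5 = 1.063194
Geometric mean = 1.063194 - 1 = 0.063194
As percentage: 6.32%

6.32%


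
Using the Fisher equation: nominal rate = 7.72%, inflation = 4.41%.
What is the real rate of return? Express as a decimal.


Formula: (1 + r_real) = (1 + r_nom) / (1 + inflation)
Substituting: (1 + r_real) = 1.0772 / 1.0441
(1 + r_real) = 1.031702
r_real = 1.031702 - 1 = 0.031702

0.031702


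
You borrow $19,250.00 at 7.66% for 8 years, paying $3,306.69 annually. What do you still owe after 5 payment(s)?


Formula: Balance = PV*(1+r)^k - PMT*((1+r)^k - 1)/r
Growth: (1 + 0.0766)^5 = 1.446345
Accumulated factor: ((1+r)^k - 1)/r = 5.826957
Balance = $19,250.00 * 1.446345 - $3,306.69 * 5.826957
Balance = $8,574.20

$8,574.20


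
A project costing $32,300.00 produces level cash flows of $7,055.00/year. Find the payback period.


Formula: Payback = investment / annual cash flow
Substituting: Payback = $32,300.00 / $7,055.00
Payback = 4.5783 years

4.5783 years


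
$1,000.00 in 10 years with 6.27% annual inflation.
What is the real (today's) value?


Formula: Real value = nominal / (1 + inflation)^years
Price level: (1 + 0.0627)^10 = 1.83699
Real value = $1,000.00 / 1.83699 = $544.37

$544.37


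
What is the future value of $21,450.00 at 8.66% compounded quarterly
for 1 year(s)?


Formula: FV = P * (1 + r/m)^(m*t)
Period rate: r/m = 0.0866 / 4 = 0.02165
Total periods: m*t = 4 * 1 = 4
Growth factor: (1 + 0.02165)^4 = 1.089453
FV = $21,450.00 * 1.089453 = $23,368.77

$23,368.77


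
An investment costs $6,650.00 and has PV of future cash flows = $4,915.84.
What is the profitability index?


Formula: PI = PV(cash flows) / initial investment
Substituting: PI = $4,915.84 / $6,650.00
PI = 0.7392

0.7392


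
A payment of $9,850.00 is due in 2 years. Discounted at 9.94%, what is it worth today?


Formula: PV = FV / (1 + r)^n
Substituting: PV = $9,850.00 / (1 + 0.0994)^2
Discount factor: (1.0994)^2 = 1.20868
PV = $9,850.00 / 1.20868 = $8,149.38

$8,149.38


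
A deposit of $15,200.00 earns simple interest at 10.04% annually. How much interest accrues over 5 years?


Formula: I = P * r * t
Substituting: I = $15,200.00 * 0.1004 * 5
Step: I = $15,200.00 * 0.502
I = $7,630.40

$7,630.40


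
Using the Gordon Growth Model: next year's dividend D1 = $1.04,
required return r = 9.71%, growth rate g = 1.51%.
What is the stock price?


Formula: P = D1 / (r - g)
Spread: r - g = 0.0971 - 0.0151 = 0.082
Substituting: P = $1.04 / 0.082
P = $12.68

$12.68


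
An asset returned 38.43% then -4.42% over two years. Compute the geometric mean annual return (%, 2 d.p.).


Formula: Geometric mean = ((1+r1)*(1+r2))^(1/2) - 1
Product: (1 + 0.3843) * (1 + -0.0442) = 1.3843 * 0.9558 = 1.323114
Square root: 1.323114^0.5 = 1.150267
Geometric mean = 1.150267 - 1 = 0.150267
As percentage: 15.03%

15.03%


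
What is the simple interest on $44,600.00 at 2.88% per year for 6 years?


Formula: I = P * r * t
Substituting: I = $44,600.00 * 0.0288 * 6
Step: I = $44,600.00 * 0.1728
I = $7,706.88

$7,706.88


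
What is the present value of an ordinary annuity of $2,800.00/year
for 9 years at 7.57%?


Formula: PV = PMT * (1 - (1+r)^(-n)) / r
Discount factor: (1 + 0.0757)^(-9) = 0.518537
Bracket: 1 - 0.518537 = 0.481463
PV = $2,800.00 * 0.481463 / 0.0757 = $17,808.42

$17,808.42


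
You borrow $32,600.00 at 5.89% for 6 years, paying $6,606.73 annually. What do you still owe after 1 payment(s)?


Formula: Balance = PV*(1+r)^k - PMT*((1+r)^k - 1)/r
Growth: (1 + 0.0589)^1 = 1.0589
Accumulated factor: ((1+r)^k - 1)/r = 1.0
Balance = $32,600.00 * 1.0589 - $6,606.73 * 1.0
Balance = $27,913.41

$27,913.41


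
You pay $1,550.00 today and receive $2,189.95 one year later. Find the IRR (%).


Formula: IRR = C1/C0 - 1
Substituting: IRR = $2,189.95 / $1,550.00 - 1
Ratio: 1.412871 - 1 = 0.412871
IRR = 41.2871%

41.2871%


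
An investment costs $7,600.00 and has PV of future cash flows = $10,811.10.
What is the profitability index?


Formula: PI = PV(cash flows) / initial investment
Substituting: PI = $10,811.10 / $7,600.00
PI = 1.4225

1.4225


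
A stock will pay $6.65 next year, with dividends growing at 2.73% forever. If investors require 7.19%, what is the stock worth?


Formula: P = D1 / (r - g)
Spread: r - g = 0.0719 - 0.0273 = 0.0446
Substituting: P = $6.65 / 0.0446
P = $149.10

$149.10


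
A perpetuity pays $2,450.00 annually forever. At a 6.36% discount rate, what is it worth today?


Formula: PV = C / r
Substituting: PV = $2,450.00 / 0.0636
PV = $38,522.01

$38,522.01


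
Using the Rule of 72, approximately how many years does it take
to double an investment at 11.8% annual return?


Formula: Years ≈ 72 / r
Substituting: Years ≈ 72 / 11.8
Years ≈ 6.1

6.1 years


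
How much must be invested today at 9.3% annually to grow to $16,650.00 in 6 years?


Formula: PV = FV / (1 + r)^n
Substituting: PV = $16,650.00 / (1 + 0.093)^6
Discount factor: (1.093)^6 = 1.704987
PV = $16,650.00 / 1.704987 = $9,765.47

$9,765.47


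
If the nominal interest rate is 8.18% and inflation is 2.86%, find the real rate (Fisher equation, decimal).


Formula: (1 + r_real) = (1 + r_nom) / (1 + inflation)
Substituting: (1 + r_real) = 1.0818 / 1.0286
(1 + r_real) = 1.051721
r_real = 1.051721 - 1 = 0.051721

0.051721


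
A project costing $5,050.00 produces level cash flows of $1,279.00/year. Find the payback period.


Formula: Payback = investment / annual cash flow
Substituting: Payback = $5,050.00 / $1,279.00
Payback = 3.9484 years

3.9484 years


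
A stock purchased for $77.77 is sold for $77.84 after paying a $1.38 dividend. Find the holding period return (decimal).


Formula: HPR = (P1 - P0 + D) / P0
Gain: $77.84 - $77.77 + $1.38 = $1.45
HPR = $1.45 / $77.77 = 0.0186

0.0186


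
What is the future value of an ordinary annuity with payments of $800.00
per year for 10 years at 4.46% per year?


Formula: FV = PMT * ((1+r)^n - 1) / r
Growth factor: (1 + 0.0446)^10 = 1.547035
Numerator: 1.547035 - 1 = 0.547035
FV = $800.00 * 0.547035 / 0.0446 = $9,812.29

$9,812.29


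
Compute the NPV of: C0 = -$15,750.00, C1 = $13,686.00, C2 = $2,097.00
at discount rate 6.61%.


Formula: NPV = C0 + C1/(1+r) + C2/(1+r)^2
Discount C1: $13,686.00 / (1 + 0.0661) = $12,837.44
Discount C2: $2,097.00 / (1 + 0.0661)^2 = $1,845.03
NPV = -$15,750.00 + $12,837.44 + $1,845.03 = -$1,067.53

-$1,067.53


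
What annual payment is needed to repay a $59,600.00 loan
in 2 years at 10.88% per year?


Formula: PMT = PV * r / (1 - (1+r)^(-n))
Denominator: 1 - (1 + 0.1088)^(-2) = 0.18662
Numerator: $59,600.00 * 0.1088 = 6484.48
PMT = 6484.48 / 0.18662 = $34,747.00

$34,747.00


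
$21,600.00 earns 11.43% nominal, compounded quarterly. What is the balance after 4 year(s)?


Formula: FV = P * (1 + r/m)^(m*t)
Period rate: r/m = 0.1143 / 4 = 0.028575
Total periods: m*t = 4 * 4 = 16
Growth factor: (1 + 0.028575)^16 = 1.569551
FV = $21,600.00 * 1.569551 = $33,902.30

$33,902.30


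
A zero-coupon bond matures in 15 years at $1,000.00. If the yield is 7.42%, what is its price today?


Formula: Price = FV / (1 + r)^n
Substituting: Price = $1,000.00 / (1 + 0.0742)^15
Discount factor: (1.0742)^15 = 2.92602
Price = $1,000.00 / 2.92602 = $341.76

$341.76


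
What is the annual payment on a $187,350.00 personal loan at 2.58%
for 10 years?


Formula: PMT = PV * r / (1 - (1+r)^(-n))
Denominator: 1 - (1 + 0.0258)^(-10) = 0.224873
Numerator: $187,350.00 * 0.0258 = 4833.63
PMT = 4833.63 / 0.224873 = $21,494.96

$21,494.96


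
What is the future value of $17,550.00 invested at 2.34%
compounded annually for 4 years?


Formula: FV = P * (1 + r)^n
Substituting: FV = $17,550.00 * (1 + 0.0234)^4
Growth factor: (1.0234)^4 = 1.096937
FV = $17,550.00 * 1.096937 = $19,251.24

$19,251.24


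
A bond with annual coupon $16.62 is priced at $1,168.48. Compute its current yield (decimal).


Formula: Current yield = annual coupon / price
Substituting: CY = $16.62 / $1,168.48
CY = 0.014224

0.014224


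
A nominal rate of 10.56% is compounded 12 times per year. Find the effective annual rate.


Formula: EAR = (1 + r/m)^m - 1
Period rate: r/m = 0.1056 / 12 = 0.0088
Compounding: (1 + 0.0088)^12 = 1.110864
EAR = 1.110864 - 1 = 0.110864

0.110864


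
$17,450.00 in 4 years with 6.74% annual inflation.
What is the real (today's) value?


Formula: Real value = nominal / (1 + inflation)^years
Price level: (1 + 0.0674)^4 = 1.298102
Real value = $17,450.00 / 1.298102 = $13,442.70

$13,442.70


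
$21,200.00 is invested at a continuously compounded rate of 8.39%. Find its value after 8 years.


Formula: FV = P * e^(r*t)
Exponent: r*t = 0.0839 * 8 = 0.6712
e^(0.6712) = 1.956584
FV = $21,200.00 * 1.956584 = $41,479.58

$41,479.58


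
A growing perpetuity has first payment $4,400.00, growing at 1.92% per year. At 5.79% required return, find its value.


Formula: PV = C / (r - g)
Spread: r - g = 0.0579 - 0.0192 = 0.0387
Substituting: PV = $4,400.00 / 0.0387
PV = $113,695.09

$113,695.09


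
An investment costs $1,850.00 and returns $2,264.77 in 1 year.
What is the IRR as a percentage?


Formula: IRR = C1/C0 - 1
Substituting: IRR = $2,264.77 / $1,850.00 - 1
Ratio: 1.2242 - 1 = 0.2242
IRR = 22.42%

22.42%


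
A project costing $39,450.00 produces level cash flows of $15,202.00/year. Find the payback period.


Formula: Payback = investment / annual cash flow
Substituting: Payback = $39,450.00 / $15,202.00
Payback = 2.5951 years

2.5951 years


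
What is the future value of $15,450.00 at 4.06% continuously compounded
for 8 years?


Formula: FV = P * e^(r*t)
Exponent: r*t = 0.0406 * 8 = 0.3248
e^(0.3248) = 1.383754
FV = $15,450.00 * 1.383754 = $21,379.00

$21,379.00


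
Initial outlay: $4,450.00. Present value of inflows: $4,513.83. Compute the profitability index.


Formula: PI = PV(cash flows) / initial investment
Substituting: PI = $4,513.83 / $4,450.00
PI = 1.0143

1.0143


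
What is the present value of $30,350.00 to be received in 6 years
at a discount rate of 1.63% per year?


Formula: PV = FV / (1 + r)^n
Substituting: PV = $30,350.00 / (1 + 0.0163)^6
Discount factor: (1.0163)^6 = 1.101873
PV = $30,350.00 / 1.101873 = $27,544.01

$27,544.01


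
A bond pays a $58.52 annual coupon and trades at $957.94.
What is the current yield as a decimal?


Formula: Current yield = annual coupon / price
Substituting: CY = $58.52 / $957.94
CY = 0.061089

0.061089


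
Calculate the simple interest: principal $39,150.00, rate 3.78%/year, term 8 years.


Formula: I = P * r * t
Substituting: I = $39,150.00 * 0.0378 * 8
Step: I = $39,150.00 * 0.3024
I = $11,838.96

$11,838.96


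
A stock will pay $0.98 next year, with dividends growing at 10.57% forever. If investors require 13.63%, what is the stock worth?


Formula: P = D1 / (r - g)
Spread: r - g = 0.1363 - 0.1057 = 0.0306
Substituting: P = $0.98 / 0.0306
P = $32.03

$32.03


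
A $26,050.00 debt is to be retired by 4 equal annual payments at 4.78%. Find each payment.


Formula: PMT = PV * r / (1 - (1+r)^(-n))
Denominator: 1 - (1 + 0.0478)^(-4) = 0.170366
Numerator: $26,050.00 * 0.0478 = 1245.19
PMT = 1245.19 / 0.170366 = $7,308.90

$7,308.90


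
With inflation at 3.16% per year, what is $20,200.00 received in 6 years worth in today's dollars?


Formula: Real value = nominal / (1 + inflation)^years
Price level: (1 + 0.0316)^6 = 1.205225
Real value = $20,200.00 / 1.205225 = $16,760.36

$16,760.36


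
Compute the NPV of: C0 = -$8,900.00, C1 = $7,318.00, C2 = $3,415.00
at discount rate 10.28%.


Formula: NPV = C0 + C1/(1+r) + C2/(1+r)^2
Discount C1: $7,318.00 / (1 + 0.1028) = $6,635.84
Discount C2: $3,415.00 / (1 + 0.1028)^2 = $2,808.00
NPV = -$8,900.00 + $6,635.84 + $2,808.00 = $543.84

$543.84


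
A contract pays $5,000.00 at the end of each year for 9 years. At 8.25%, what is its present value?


Formula: PV = PMT * (1 - (1+r)^(-n)) / r
Discount factor: (1 + 0.0825)^(-9) = 0.489947
Bracket: 1 - 0.489947 = 0.510053
PV = $5,000.00 * 0.510053 / 0.0825 = $30,912.32

$30,912.32


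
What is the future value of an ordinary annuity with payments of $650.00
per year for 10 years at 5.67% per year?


Formula: FV = PMT * ((1+r)^n - 1) / r
Growth factor: (1 + 0.0567)^10 = 1.73587
Numerator: 1.73587 - 1 = 0.73587
FV = $650.00 * 0.73587 / 0.0567 = $8,435.89

$8,435.89


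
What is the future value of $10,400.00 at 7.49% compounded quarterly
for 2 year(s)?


Formula: FV = P * (1 + r/m)^(m*t)
Period rate: r/m = 0.0749 / 4 = 0.018725
Total periods: m*t = 4 * 2 = 8
Growth factor: (1 + 0.018725)^8 = 1.159994
FV = $10,400.00 * 1.159994 = $12,063.94

$12,063.94


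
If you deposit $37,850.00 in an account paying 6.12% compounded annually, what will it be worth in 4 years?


Formula: FV = P * (1 + r)^n
Substituting: FV = $37,850.00 * (1 + 0.0612)^4
Growth factor: (1.0612)^4 = 1.268204
FV = $37,850.00 * 1.268204 = $48,001.50

$48,001.50


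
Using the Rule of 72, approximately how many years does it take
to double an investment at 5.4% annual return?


Formula: Years ≈ 72 / r
Substituting: Years ≈ 72 / 5.4
Years ≈ 13.3

13.3 years


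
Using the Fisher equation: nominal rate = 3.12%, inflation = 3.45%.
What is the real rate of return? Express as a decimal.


Formula: (1 + r_real) = (1 + r_nom) / (1 + inflation)
Substituting: (1 + r_real) = 1.0312 / 1.0345
(1 + r_real) = 0.99681
r_real = 0.99681 - 1 = -0.00319

-0.00319


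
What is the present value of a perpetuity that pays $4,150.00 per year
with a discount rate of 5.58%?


Formula: PV = C / r
Substituting: PV = $4,150.00 / 0.0558
PV = $74,372.76

$74,372.76


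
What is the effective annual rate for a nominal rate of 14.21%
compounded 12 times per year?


Formula: EAR = (1 + r/m)^m - 1
Period rate: r/m = 0.1421 / 12 = 0.011842
Compounding: (1 + 0.011842)^12 = 1.15173
EAR = 1.15173 - 1 = 0.15173

0.15173


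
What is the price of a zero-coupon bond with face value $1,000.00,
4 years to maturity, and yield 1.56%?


Formula: Price = FV / (1 + r)^n
Substituting: Price = $1,000.00 / (1 + 0.0156)^4
Discount factor: (1.0156)^4 = 1.063875
Price = $1,000.00 / 1.063875 = $939.96

$939.96


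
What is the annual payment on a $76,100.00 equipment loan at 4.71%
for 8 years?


Formula: PMT = PV * r / (1 - (1+r)^(-n))
Denominator: 1 - (1 + 0.0471)^(-8) = 0.308018
Numerator: $76,100.00 * 0.0471 = 3584.31
PMT = 3584.31 / 0.308018 = $11,636.69

$11,636.69


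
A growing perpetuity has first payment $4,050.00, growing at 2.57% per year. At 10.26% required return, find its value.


Formula: PV = C / (r - g)
Spread: r - g = 0.1026 - 0.0257 = 0.0769
Substituting: PV = $4,050.00 / 0.0769
PV = $52,665.80

$52,665.80


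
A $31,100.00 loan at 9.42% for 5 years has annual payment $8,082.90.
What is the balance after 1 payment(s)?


Formula: Balance = PV*(1+r)^k - PMT*((1+r)^k - 1)/r
Growth: (1 + 0.0942)^1 = 1.0942
Accumulated factor: ((1+r)^k - 1)/r = 1.0
Balance = $31,100.00 * 1.0942 - $8,082.90 * 1.0
Balance = $25,946.72

$25,946.72


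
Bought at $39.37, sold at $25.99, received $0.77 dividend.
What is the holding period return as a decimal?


Formula: HPR = (P1 - P0 + D) / P0
Gain: $25.99 - $39.37 + $0.77 = -$12.61
HPR = -$12.61 / $39.37 = -0.3203

-0.3203


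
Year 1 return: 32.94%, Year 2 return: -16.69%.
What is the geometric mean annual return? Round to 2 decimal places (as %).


Formula: Geometric mean = ((1+r1)*(1+r2))^(1/2) - 1
Product: (1 + 0.3294) * (1 + -0.1669) = 1.3294 * 0.8331 = 1.107523
Square root: 1.107523^0.5 = 1.052389
Geometric mean = 1.052389 - 1 = 0.052389
As percentage: 5.24%

5.24%


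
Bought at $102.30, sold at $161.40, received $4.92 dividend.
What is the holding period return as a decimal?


Formula: HPR = (P1 - P0 + D) / P0
Gain: $161.40 - $102.30 + $4.92 = $64.02
HPR = $64.02 / $102.30 = 0.6258

0.6258


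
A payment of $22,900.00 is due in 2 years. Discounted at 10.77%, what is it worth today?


Formula: PV = FV / (1 + r)^n
Substituting: PV = $22,900.00 / (1 + 0.1077)^2
Discount factor: (1.1077)^2 = 1.226999
PV = $22,900.00 / 1.226999 = $18,663.42

$18,663.42


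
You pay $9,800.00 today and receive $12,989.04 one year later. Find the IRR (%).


Formula: IRR = C1/C0 - 1
Substituting: IRR = $12,989.04 / $9,800.00 - 1
Ratio: 1.325412 - 1 = 0.325412
IRR = 32.5412%

32.5412%


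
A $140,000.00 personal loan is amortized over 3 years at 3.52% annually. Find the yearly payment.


Formula: PMT = PV * r / (1 - (1+r)^(-n))
Denominator: 1 - (1 + 0.0352)^(-3) = 0.09858
Numerator: $140,000.00 * 0.0352 = 4928.0
PMT = 4928.0 / 0.09858 = $49,989.88

$49,989.88


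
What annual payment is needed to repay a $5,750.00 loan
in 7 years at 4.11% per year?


Formula: PMT = PV * r / (1 - (1+r)^(-n))
Denominator: 1 - (1 + 0.0411)^(-7) = 0.245685
Numerator: $5,750.00 * 0.0411 = 236.325
PMT = 236.325 / 0.245685 = $961.90

$961.90


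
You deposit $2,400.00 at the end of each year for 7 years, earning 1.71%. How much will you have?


Formula: FV = PMT * ((1+r)^n - 1) / r
Growth factor: (1 + 0.0171)^7 = 1.126019
Numerator: 1.126019 - 1 = 0.126019
FV = $2,400.00 * 0.126019 / 0.0171 = $17,686.83

$17,686.83


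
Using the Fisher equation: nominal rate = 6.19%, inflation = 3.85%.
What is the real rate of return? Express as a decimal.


Formula: (1 + r_real) = (1 + r_nom) / (1 + inflation)
Substituting: (1 + r_real) = 1.0619 / 1.0385
(1 + r_real) = 1.022532
r_real = 1.022532 - 1 = 0.022532

0.022532


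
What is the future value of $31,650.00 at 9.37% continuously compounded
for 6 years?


Formula: FV = P * e^(r*t)
Exponent: r*t = 0.0937 * 6 = 0.5622
e^(0.5622) = 1.754528
FV = $31,650.00 * 1.754528 = $55,530.82

$55,530.82


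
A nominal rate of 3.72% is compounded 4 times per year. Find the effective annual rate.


Formula: EAR = (1 + r/m)^m - 1
Period rate: r/m = 0.0372 / 4 = 0.0093
Compounding: (1 + 0.0093)^4 = 1.037722
EAR = 1.037722 - 1 = 0.037722

0.037722


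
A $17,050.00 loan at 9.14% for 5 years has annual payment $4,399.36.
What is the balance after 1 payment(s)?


Formula: Balance = PV*(1+r)^k - PMT*((1+r)^k - 1)/r
Growth: (1 + 0.0914)^1 = 1.0914
Accumulated factor: ((1+r)^k - 1)/r = 1.0
Balance = $17,050.00 * 1.0914 - $4,399.36 * 1.0
Balance = $14,209.01

$14,209.01


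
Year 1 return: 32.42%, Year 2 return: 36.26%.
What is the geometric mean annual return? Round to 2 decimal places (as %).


Formula: Geometric mean = ((1+r1)*(1+r2))^(1/2) - 1
Product: (1 + 0.3242) * (1 + 0.3626) = 1.3242 * 1.3626 = 1.804355
Square root: 1.804355^0.5 = 1.343263
Geometric mean = 1.343263 - 1 = 0.343263
As percentage: 34.33%

34.33%


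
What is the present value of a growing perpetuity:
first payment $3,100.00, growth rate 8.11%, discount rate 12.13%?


Formula: PV = C / (r - g)
Spread: r - g = 0.1213 - 0.0811 = 0.0402
Substituting: PV = $3,100.00 / 0.0402
PV = $77,114.43

$77,114.43


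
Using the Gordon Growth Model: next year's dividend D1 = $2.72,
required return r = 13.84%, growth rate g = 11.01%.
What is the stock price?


Formula: P = D1 / (r - g)
Spread: r - g = 0.1384 - 0.1101 = 0.0283
Substituting: P = $2.72 / 0.0283
P = $96.11

$96.11


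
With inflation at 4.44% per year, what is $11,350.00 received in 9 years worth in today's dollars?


Formula: Real value = nominal / (1 + inflation)^years
Price level: (1 + 0.0444)^9 = 1.478433
Real value = $11,350.00 / 1.478433 = $7,677.05

$7,677.05


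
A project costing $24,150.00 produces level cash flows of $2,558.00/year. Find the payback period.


Formula: Payback = investment / annual cash flow
Substituting: Payback = $24,150.00 / $2,558.00
Payback = 9.441 years

9.441 years


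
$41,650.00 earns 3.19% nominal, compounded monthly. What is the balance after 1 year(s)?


Formula: FV = P * (1 + r/m)^(m*t)
Period rate: r/m = 0.0319 / 12 = 0.002658
Total periods: m*t = 12 * 1 = 12
Growth factor: (1 + 0.002658)^12 = 1.032371
FV = $41,650.00 * 1.032371 = $42,998.23

$42,998.23


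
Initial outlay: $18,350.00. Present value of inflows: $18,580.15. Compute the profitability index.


Formula: PI = PV(cash flows) / initial investment
Substituting: PI = $18,580.15 / $18,350.00
PI = 1.0125

1.0125


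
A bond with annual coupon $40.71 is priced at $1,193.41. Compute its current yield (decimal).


Formula: Current yield = annual coupon / price
Substituting: CY = $40.71 / $1,193.41
CY = 0.034112

0.034112


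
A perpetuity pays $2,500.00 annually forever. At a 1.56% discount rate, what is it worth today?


Formula: PV = C / r
Substituting: PV = $2,500.00 / 0.0156
PV = $160,256.41

$160,256.41


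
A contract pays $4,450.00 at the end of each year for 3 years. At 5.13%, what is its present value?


Formula: PV = PMT * (1 - (1+r)^(-n)) / r
Discount factor: (1 + 0.0513)^(-3) = 0.860637
Bracket: 1 - 0.860637 = 0.139363
PV = $4,450.00 * 0.139363 / 0.0513 = $12,088.99

$12,088.99


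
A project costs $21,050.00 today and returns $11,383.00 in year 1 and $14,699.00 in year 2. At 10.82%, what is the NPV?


Formula: NPV = C0 + C1/(1+r) + C2/(1+r)^2
Discount C1: $11,383.00 / (1 + 0.1082) = $10,271.61
Discount C2: $14,699.00 / (1 + 0.1082)^2 = $11,968.82
NPV = -$21,050.00 + $10,271.61 + $11,968.82 = $1,190.44

$1,190.44


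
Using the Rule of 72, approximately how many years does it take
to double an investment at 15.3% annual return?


Formula: Years ≈ 72 / r
Substituting: Years ≈ 72 / 15.3
Years ≈ 4.7

4.7 years


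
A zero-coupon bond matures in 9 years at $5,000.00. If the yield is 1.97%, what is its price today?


Formula: Price = FV / (1 + r)^n
Substituting: Price = $5,000.00 / (1 + 0.0197)^9
Discount factor: (1.0197)^9 = 1.191933
Price = $5,000.00 / 1.191933 = $4,194.87

$4,194.87


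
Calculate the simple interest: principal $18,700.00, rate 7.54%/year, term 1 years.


Formula: I = P * r * t
Substituting: I = $18,700.00 * 0.0754 * 1
Step: I = $18,700.00 * 0.0754
I = $1,409.98

$1,409.98


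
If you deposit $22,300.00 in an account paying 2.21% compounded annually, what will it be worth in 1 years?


Formula: FV = P * (1 + r)^n
Substituting: FV = $22,300.00 * (1 + 0.0221)^1
Growth factor: (1.0221)^1 = 1.0221
FV = $22,300.00 * 1.0221 = $22,792.83

$22,792.83


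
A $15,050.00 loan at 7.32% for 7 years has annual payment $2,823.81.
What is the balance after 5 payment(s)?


Formula: Balance = PV*(1+r)^k - PMT*((1+r)^k - 1)/r
Growth: (1 + 0.0732)^5 = 1.42365
Accumulated factor: ((1+r)^k - 1)/r = 5.787572
Balance = $15,050.00 * 1.42365 - $2,823.81 * 5.787572
Balance = $5,082.93

$5,082.93


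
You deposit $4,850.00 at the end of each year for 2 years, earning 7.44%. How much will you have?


Formula: FV = PMT * ((1+r)^n - 1) / r
Growth factor: (1 + 0.0744)^2 = 1.154335
Numerator: 1.154335 - 1 = 0.154335
FV = $4,850.00 * 0.154335 / 0.0744 = $10,060.84

$10,060.84


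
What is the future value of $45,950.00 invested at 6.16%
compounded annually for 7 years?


Formula: FV = P * (1 + r)^n
Substituting: FV = $45,950.00 * (1 + 0.0616)^7
Growth factor: (1.0616)^7 = 1.51959
FV = $45,950.00 * 1.51959 = $69,825.15

$69,825.15


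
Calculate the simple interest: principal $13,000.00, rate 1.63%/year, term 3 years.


Formula: I = P * r * t
Substituting: I = $13,000.00 * 0.0163 * 3
Step: I = $13,000.00 * 0.0489
I = $635.70

$635.70


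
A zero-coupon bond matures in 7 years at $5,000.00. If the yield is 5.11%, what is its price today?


Formula: Price = FV / (1 + r)^n
Substituting: Price = $5,000.00 / (1 + 0.0511)^7
Discount factor: (1.0511)^7 = 1.417452
Price = $5,000.00 / 1.417452 = $3,527.46

$3,527.46


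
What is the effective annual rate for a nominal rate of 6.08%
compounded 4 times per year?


Formula: EAR = (1 + r/m)^m - 1
Period rate: r/m = 0.0608 / 4 = 0.0152
Compounding: (1 + 0.0152)^4 = 1.0622
EAR = 1.0622 - 1 = 0.0622

0.0622


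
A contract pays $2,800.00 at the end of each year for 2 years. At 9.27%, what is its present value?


Formula: PV = PMT * (1 - (1+r)^(-n)) / r
Discount factor: (1 + 0.0927)^(-2) = 0.837526
Bracket: 1 - 0.837526 = 0.162474
PV = $2,800.00 * 0.162474 / 0.0927 = $4,907.53

$4,907.53
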